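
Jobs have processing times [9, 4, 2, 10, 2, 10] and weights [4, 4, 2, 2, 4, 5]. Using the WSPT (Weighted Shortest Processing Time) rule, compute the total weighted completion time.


Compute p/w ratios and sort ascending (WSPT): [(2, 4), (4, 4), (2, 2), (10, 5), (9, 4), (10, 2)]
Compute weighted completion times:
  Job (p=2,w=4): C=2, w*C=4*2=8
  Job (p=4,w=4): C=6, w*C=4*6=24
  Job (p=2,w=2): C=8, w*C=2*8=16
  Job (p=10,w=5): C=18, w*C=5*18=90
  Job (p=9,w=4): C=27, w*C=4*27=108
  Job (p=10,w=2): C=37, w*C=2*37=74
Total weighted completion time = 320

320


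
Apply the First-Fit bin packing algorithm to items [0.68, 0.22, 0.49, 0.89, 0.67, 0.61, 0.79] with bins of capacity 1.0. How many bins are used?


Place items sequentially using First-Fit:
  Item 0.68 -> new Bin 1
  Item 0.22 -> Bin 1 (now 0.9)
  Item 0.49 -> new Bin 2
  Item 0.89 -> new Bin 3
  Item 0.67 -> new Bin 4
  Item 0.61 -> new Bin 5
  Item 0.79 -> new Bin 6
Total bins used = 6

6


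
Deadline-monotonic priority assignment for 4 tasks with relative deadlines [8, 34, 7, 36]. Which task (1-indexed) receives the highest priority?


Sort tasks by relative deadline (ascending):
  Task 3: deadline = 7
  Task 1: deadline = 8
  Task 2: deadline = 34
  Task 4: deadline = 36
Priority order (highest first): [3, 1, 2, 4]
Highest priority task = 3

3


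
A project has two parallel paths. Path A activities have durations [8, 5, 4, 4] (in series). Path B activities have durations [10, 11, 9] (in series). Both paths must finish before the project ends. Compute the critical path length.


Path A total = 8 + 5 + 4 + 4 = 21
Path B total = 10 + 11 + 9 = 30
Critical path = longest path = max(21, 30) = 30

30


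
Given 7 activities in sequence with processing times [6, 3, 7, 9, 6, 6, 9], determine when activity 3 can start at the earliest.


Activity 3 starts after activities 1 through 2 complete.
Predecessor durations: [6, 3]
ES = 6 + 3 = 9

9


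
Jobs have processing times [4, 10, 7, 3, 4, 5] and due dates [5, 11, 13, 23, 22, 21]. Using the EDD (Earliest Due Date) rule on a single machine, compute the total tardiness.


Sort by due date (EDD order): [(4, 5), (10, 11), (7, 13), (5, 21), (4, 22), (3, 23)]
Compute completion times and tardiness:
  Job 1: p=4, d=5, C=4, tardiness=max(0,4-5)=0
  Job 2: p=10, d=11, C=14, tardiness=max(0,14-11)=3
  Job 3: p=7, d=13, C=21, tardiness=max(0,21-13)=8
  Job 4: p=5, d=21, C=26, tardiness=max(0,26-21)=5
  Job 5: p=4, d=22, C=30, tardiness=max(0,30-22)=8
  Job 6: p=3, d=23, C=33, tardiness=max(0,33-23)=10
Total tardiness = 34

34


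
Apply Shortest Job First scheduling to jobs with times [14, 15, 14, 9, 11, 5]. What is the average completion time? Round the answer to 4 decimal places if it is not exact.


SJF order (ascending): [5, 9, 11, 14, 14, 15]
Completion times:
  Job 1: burst=5, C=5
  Job 2: burst=9, C=14
  Job 3: burst=11, C=25
  Job 4: burst=14, C=39
  Job 5: burst=14, C=53
  Job 6: burst=15, C=68
Average completion = 204/6 = 34.0

34.0


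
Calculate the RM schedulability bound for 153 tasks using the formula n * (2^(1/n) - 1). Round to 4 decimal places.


Compute 2^(1/153) = 1.0045406514
Subtract 1: 1.0045406514 - 1 = 0.0045406514
Multiply by n: 153 * 0.0045406514 = 0.6947196642
Round to 4 dp: 0.6947

0.6947


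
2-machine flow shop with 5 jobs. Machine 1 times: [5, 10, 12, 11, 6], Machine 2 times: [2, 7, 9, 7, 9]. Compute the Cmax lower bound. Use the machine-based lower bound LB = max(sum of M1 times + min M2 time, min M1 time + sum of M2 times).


LB1 = sum(M1 times) + min(M2 times) = 44 + 2 = 46
LB2 = min(M1 times) + sum(M2 times) = 5 + 34 = 39
Lower bound = max(LB1, LB2) = max(46, 39) = 46

46


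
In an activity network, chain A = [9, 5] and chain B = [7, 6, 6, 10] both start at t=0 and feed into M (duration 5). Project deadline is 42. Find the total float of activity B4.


Forward pass: ES(B4) = sum of predecessors on chain B = 19
EF = ES + duration = 19 + 10 = 29
Backward pass: LF(M) = deadline = 42; LS(M) = 42 - 5 = 37
LF(B4) = LS(M) - sum(successors on chain B) = 37 - 0 = 37
LS = LF - duration = 37 - 10 = 27
Total float = LS - ES = 27 - 19 = 8

8


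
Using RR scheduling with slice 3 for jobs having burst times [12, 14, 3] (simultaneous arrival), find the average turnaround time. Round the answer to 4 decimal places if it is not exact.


Time quantum = 3
Execution trace:
  J1 runs 3 units, time = 3
  J2 runs 3 units, time = 6
  J3 runs 3 units, time = 9
  J1 runs 3 units, time = 12
  J2 runs 3 units, time = 15
  J1 runs 3 units, time = 18
  J2 runs 3 units, time = 21
  J1 runs 3 units, time = 24
  J2 runs 3 units, time = 27
  J2 runs 2 units, time = 29
Finish times: [24, 29, 9]
Average turnaround = 62/3 = 20.6667

20.6667


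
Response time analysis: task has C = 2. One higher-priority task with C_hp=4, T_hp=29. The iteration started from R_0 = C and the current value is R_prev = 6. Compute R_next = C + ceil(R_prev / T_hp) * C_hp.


R_next = C + ceil(R_prev / T_hp) * C_hp
ceil(6 / 29) = ceil(0.2069) = 1
Interference = 1 * 4 = 4
R_next = 2 + 4 = 6
R_next = R_prev, so the iteration has converged (response time = 6).

6


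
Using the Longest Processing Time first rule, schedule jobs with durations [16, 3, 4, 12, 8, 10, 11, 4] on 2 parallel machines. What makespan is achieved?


Sort jobs in decreasing order (LPT): [16, 12, 11, 10, 8, 4, 4, 3]
Assign each job to the least loaded machine:
  Machine 1: jobs [16, 10, 4, 4], load = 34
  Machine 2: jobs [12, 11, 8, 3], load = 34
Makespan = max load = 34

34


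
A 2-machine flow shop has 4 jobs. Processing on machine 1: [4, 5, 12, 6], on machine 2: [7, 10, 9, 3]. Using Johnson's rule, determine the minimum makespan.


Apply Johnson's rule:
  Group 1 (a <= b): [(1, 4, 7), (2, 5, 10)]
  Group 2 (a > b): [(3, 12, 9), (4, 6, 3)]
Optimal job order: [1, 2, 3, 4]
Schedule:
  Job 1: M1 done at 4, M2 done at 11
  Job 2: M1 done at 9, M2 done at 21
  Job 3: M1 done at 21, M2 done at 30
  Job 4: M1 done at 27, M2 done at 33
Makespan = 33

33


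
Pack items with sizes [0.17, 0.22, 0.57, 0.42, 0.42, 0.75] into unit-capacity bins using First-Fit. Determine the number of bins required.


Place items sequentially using First-Fit:
  Item 0.17 -> new Bin 1
  Item 0.22 -> Bin 1 (now 0.39)
  Item 0.57 -> Bin 1 (now 0.96)
  Item 0.42 -> new Bin 2
  Item 0.42 -> Bin 2 (now 0.84)
  Item 0.75 -> new Bin 3
Total bins used = 3

3


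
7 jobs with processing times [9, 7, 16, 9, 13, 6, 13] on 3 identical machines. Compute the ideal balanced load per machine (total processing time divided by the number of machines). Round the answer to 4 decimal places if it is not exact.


Total processing time = 9 + 7 + 16 + 9 + 13 + 6 + 13 = 73
Number of machines = 3
Ideal balanced load = 73 / 3 = 24.3333

24.3333


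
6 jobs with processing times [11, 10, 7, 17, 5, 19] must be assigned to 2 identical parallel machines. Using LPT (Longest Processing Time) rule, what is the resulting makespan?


Sort jobs in decreasing order (LPT): [19, 17, 11, 10, 7, 5]
Assign each job to the least loaded machine:
  Machine 1: jobs [19, 10, 5], load = 34
  Machine 2: jobs [17, 11, 7], load = 35
Makespan = max load = 35

35


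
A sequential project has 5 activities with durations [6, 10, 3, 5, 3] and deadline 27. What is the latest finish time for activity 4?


LF(activity 4) = deadline - sum of successor durations
Successors: activities 5 through 5 with durations [3]
Sum of successor durations = 3
LF = 27 - 3 = 24

24


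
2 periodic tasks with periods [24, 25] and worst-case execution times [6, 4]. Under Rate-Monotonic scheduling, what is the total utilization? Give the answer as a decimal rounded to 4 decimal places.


Compute individual utilizations (exact fractions):
  Task 1: C/T = 6/24 = 1/4 (approx. 0.25)
  Task 2: C/T = 4/25 (approx. 0.16)
Total utilization U = 1/4 + 4/25 = 41/100
Rounded to 4 decimal places: U = 0.4100
RM (Liu & Layland) bound for 2 tasks = 0.828427; compare with U = 41/100 (approx. 0.410000)
U <= bound, so schedulable by RM sufficient condition.

0.4100


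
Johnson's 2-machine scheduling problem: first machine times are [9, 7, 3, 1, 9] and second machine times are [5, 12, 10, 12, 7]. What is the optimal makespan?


Apply Johnson's rule:
  Group 1 (a <= b): [(4, 1, 12), (3, 3, 10), (2, 7, 12)]
  Group 2 (a > b): [(5, 9, 7), (1, 9, 5)]
Optimal job order: [4, 3, 2, 5, 1]
Schedule:
  Job 4: M1 done at 1, M2 done at 13
  Job 3: M1 done at 4, M2 done at 23
  Job 2: M1 done at 11, M2 done at 35
  Job 5: M1 done at 20, M2 done at 42
  Job 1: M1 done at 29, M2 done at 47
Makespan = 47

47


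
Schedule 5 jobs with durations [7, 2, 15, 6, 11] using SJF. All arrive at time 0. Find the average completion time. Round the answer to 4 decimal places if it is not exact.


SJF order (ascending): [2, 6, 7, 11, 15]
Completion times:
  Job 1: burst=2, C=2
  Job 2: burst=6, C=8
  Job 3: burst=7, C=15
  Job 4: burst=11, C=26
  Job 5: burst=15, C=41
Average completion = 92/5 = 18.4

18.4


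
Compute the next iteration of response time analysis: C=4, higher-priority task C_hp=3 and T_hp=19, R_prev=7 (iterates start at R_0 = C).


R_next = C + ceil(R_prev / T_hp) * C_hp
ceil(7 / 19) = ceil(0.3684) = 1
Interference = 1 * 3 = 3
R_next = 4 + 3 = 7
R_next = R_prev, so the iteration has converged (response time = 7).

7


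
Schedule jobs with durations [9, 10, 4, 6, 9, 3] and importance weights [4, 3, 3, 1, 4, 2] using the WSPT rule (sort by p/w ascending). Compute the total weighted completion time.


Compute p/w ratios and sort ascending (WSPT): [(4, 3), (3, 2), (9, 4), (9, 4), (10, 3), (6, 1)]
Compute weighted completion times:
  Job (p=4,w=3): C=4, w*C=3*4=12
  Job (p=3,w=2): C=7, w*C=2*7=14
  Job (p=9,w=4): C=16, w*C=4*16=64
  Job (p=9,w=4): C=25, w*C=4*25=100
  Job (p=10,w=3): C=35, w*C=3*35=105
  Job (p=6,w=1): C=41, w*C=1*41=41
Total weighted completion time = 336

336


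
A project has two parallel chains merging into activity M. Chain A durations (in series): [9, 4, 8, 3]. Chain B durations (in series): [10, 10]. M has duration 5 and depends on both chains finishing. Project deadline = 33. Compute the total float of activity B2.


Forward pass: ES(B2) = sum of predecessors on chain B = 10
EF = ES + duration = 10 + 10 = 20
Backward pass: LF(M) = deadline = 33; LS(M) = 33 - 5 = 28
LF(B2) = LS(M) - sum(successors on chain B) = 28 - 0 = 28
LS = LF - duration = 28 - 10 = 18
Total float = LS - ES = 18 - 10 = 8

8


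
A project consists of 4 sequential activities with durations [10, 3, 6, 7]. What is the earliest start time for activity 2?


Activity 2 starts after activities 1 through 1 complete.
Predecessor durations: [10]
ES = 10 = 10

10


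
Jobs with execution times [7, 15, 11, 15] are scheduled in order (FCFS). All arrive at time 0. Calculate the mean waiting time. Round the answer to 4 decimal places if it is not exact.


FCFS order (as given): [7, 15, 11, 15]
Waiting times:
  Job 1: wait = 0
  Job 2: wait = 7
  Job 3: wait = 22
  Job 4: wait = 33
Sum of waiting times = 62
Average waiting time = 62/4 = 15.5

15.5


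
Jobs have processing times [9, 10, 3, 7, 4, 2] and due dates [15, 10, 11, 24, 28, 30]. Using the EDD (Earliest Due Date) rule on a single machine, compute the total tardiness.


Sort by due date (EDD order): [(10, 10), (3, 11), (9, 15), (7, 24), (4, 28), (2, 30)]
Compute completion times and tardiness:
  Job 1: p=10, d=10, C=10, tardiness=max(0,10-10)=0
  Job 2: p=3, d=11, C=13, tardiness=max(0,13-11)=2
  Job 3: p=9, d=15, C=22, tardiness=max(0,22-15)=7
  Job 4: p=7, d=24, C=29, tardiness=max(0,29-24)=5
  Job 5: p=4, d=28, C=33, tardiness=max(0,33-28)=5
  Job 6: p=2, d=30, C=35, tardiness=max(0,35-30)=5
Total tardiness = 24

24


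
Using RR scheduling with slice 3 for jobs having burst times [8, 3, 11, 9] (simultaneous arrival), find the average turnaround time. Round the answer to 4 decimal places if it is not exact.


Time quantum = 3
Execution trace:
  J1 runs 3 units, time = 3
  J2 runs 3 units, time = 6
  J3 runs 3 units, time = 9
  J4 runs 3 units, time = 12
  J1 runs 3 units, time = 15
  J3 runs 3 units, time = 18
  J4 runs 3 units, time = 21
  J1 runs 2 units, time = 23
  J3 runs 3 units, time = 26
  J4 runs 3 units, time = 29
  J3 runs 2 units, time = 31
Finish times: [23, 6, 31, 29]
Average turnaround = 89/4 = 22.25

22.25


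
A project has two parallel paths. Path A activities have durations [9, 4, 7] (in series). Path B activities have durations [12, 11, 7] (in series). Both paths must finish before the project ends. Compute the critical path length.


Path A total = 9 + 4 + 7 = 20
Path B total = 12 + 11 + 7 = 30
Critical path = longest path = max(20, 30) = 30

30


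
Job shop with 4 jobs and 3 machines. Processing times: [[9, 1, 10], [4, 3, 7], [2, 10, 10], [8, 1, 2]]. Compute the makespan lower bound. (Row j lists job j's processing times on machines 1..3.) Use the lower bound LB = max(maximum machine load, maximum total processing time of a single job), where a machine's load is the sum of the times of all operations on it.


Machine loads:
  Machine 1: 9 + 4 + 2 + 8 = 23
  Machine 2: 1 + 3 + 10 + 1 = 15
  Machine 3: 10 + 7 + 10 + 2 = 29
Max machine load = 29
Job totals:
  Job 1: 20
  Job 2: 14
  Job 3: 22
  Job 4: 11
Max job total = 22
Lower bound = max(29, 22) = 29

29


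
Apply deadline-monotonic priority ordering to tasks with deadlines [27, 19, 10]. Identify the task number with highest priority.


Sort tasks by relative deadline (ascending):
  Task 3: deadline = 10
  Task 2: deadline = 19
  Task 1: deadline = 27
Priority order (highest first): [3, 2, 1]
Highest priority task = 3

3


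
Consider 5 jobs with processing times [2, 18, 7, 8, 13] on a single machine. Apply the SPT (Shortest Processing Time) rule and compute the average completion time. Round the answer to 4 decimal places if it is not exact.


Sort jobs by processing time (SPT order): [2, 7, 8, 13, 18]
Compute completion times sequentially:
  Job 1: processing = 2, completes at 2
  Job 2: processing = 7, completes at 9
  Job 3: processing = 8, completes at 17
  Job 4: processing = 13, completes at 30
  Job 5: processing = 18, completes at 48
Sum of completion times = 106
Average completion time = 106/5 = 21.2

21.2


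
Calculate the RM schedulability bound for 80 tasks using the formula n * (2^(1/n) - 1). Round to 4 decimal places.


Compute 2^(1/80) = 1.0087019838
Subtract 1: 1.0087019838 - 1 = 0.0087019838
Multiply by n: 80 * 0.0087019838 = 0.6961587040
Round to 4 dp: 0.6962

0.6962


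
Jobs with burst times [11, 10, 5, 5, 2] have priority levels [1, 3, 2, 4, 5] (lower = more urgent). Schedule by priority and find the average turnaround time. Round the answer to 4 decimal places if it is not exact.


Sort by priority (ascending = highest first):
Order: [(1, 11), (2, 5), (3, 10), (4, 5), (5, 2)]
Completion times:
  Priority 1, burst=11, C=11
  Priority 2, burst=5, C=16
  Priority 3, burst=10, C=26
  Priority 4, burst=5, C=31
  Priority 5, burst=2, C=33
Average turnaround = 117/5 = 23.4

23.4


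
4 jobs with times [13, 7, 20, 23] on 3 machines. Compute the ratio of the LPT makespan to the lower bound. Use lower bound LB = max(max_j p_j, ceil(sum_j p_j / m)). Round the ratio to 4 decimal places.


LPT order: [23, 20, 13, 7]
Machine loads after assignment: [23, 20, 20]
LPT makespan = 23
Lower bound = max(max_job, ceil(total/3)) = max(23, 21) = 23
Ratio = 23 / 23 = 1.0

1.0


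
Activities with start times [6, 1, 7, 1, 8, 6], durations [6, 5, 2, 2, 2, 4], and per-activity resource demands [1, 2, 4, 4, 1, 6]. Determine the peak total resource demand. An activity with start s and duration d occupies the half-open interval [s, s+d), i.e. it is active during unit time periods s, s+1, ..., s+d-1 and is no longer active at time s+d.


Each activity i is active on [start_i, start_i + duration_i).
Compute total resource usage per time slot:
  t=0: active resources = [], total = 0
  t=1: active resources = [2, 4], total = 6
  t=2: active resources = [2, 4], total = 6
  t=3: active resources = [2], total = 2
  t=4: active resources = [2], total = 2
  t=5: active resources = [2], total = 2
  t=6: active resources = [1, 6], total = 7
  t=7: active resources = [1, 4, 6], total = 11
  t=8: active resources = [1, 4, 1, 6], total = 12
  t=9: active resources = [1, 1, 6], total = 8
  t=10: active resources = [1], total = 1
  t=11: active resources = [1], total = 1
Peak resource demand = 12

12


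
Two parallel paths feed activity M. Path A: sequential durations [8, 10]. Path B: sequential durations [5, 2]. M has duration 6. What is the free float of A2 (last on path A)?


ES(A2) = sum of predecessors on chain A = 8
EF(A2) = ES + duration = 8 + 10 = 18
Successor of A2 is M. ES(M) = max(sum(A), sum(B)) = max(18, 7) = 18
Free float = ES(successor) - EF(current) = 18 - 18 = 0

0


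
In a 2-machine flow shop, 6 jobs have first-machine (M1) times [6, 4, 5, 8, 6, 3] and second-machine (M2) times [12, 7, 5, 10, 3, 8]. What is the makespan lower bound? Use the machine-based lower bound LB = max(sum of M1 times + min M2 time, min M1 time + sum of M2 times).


LB1 = sum(M1 times) + min(M2 times) = 32 + 3 = 35
LB2 = min(M1 times) + sum(M2 times) = 3 + 45 = 48
Lower bound = max(LB1, LB2) = max(35, 48) = 48

48


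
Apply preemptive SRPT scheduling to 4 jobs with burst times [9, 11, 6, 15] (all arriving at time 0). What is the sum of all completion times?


Since all jobs arrive at t=0, SRPT equals SPT ordering.
SPT order: [6, 9, 11, 15]
Completion times:
  Job 1: p=6, C=6
  Job 2: p=9, C=15
  Job 3: p=11, C=26
  Job 4: p=15, C=41
Total completion time = 6 + 15 + 26 + 41 = 88

88


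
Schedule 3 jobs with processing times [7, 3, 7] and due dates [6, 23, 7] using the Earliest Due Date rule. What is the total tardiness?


Sort by due date (EDD order): [(7, 6), (7, 7), (3, 23)]
Compute completion times and tardiness:
  Job 1: p=7, d=6, C=7, tardiness=max(0,7-6)=1
  Job 2: p=7, d=7, C=14, tardiness=max(0,14-7)=7
  Job 3: p=3, d=23, C=17, tardiness=max(0,17-23)=0
Total tardiness = 8

8


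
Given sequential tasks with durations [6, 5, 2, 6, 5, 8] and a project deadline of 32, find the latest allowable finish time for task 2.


LF(activity 2) = deadline - sum of successor durations
Successors: activities 3 through 6 with durations [2, 6, 5, 8]
Sum of successor durations = 21
LF = 32 - 21 = 11

11


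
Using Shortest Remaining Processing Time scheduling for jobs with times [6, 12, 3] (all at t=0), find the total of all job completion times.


Since all jobs arrive at t=0, SRPT equals SPT ordering.
SPT order: [3, 6, 12]
Completion times:
  Job 1: p=3, C=3
  Job 2: p=6, C=9
  Job 3: p=12, C=21
Total completion time = 3 + 9 + 21 = 33

33


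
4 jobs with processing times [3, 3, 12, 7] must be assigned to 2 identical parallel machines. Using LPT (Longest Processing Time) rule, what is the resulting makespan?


Sort jobs in decreasing order (LPT): [12, 7, 3, 3]
Assign each job to the least loaded machine:
  Machine 1: jobs [12], load = 12
  Machine 2: jobs [7, 3, 3], load = 13
Makespan = max load = 13

13


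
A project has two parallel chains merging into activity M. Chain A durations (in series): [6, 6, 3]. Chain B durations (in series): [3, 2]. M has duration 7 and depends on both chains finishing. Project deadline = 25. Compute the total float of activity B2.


Forward pass: ES(B2) = sum of predecessors on chain B = 3
EF = ES + duration = 3 + 2 = 5
Backward pass: LF(M) = deadline = 25; LS(M) = 25 - 7 = 18
LF(B2) = LS(M) - sum(successors on chain B) = 18 - 0 = 18
LS = LF - duration = 18 - 2 = 16
Total float = LS - ES = 16 - 3 = 13

13


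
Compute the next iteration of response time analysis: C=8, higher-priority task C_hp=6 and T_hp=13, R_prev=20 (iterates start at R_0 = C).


R_next = C + ceil(R_prev / T_hp) * C_hp
ceil(20 / 13) = ceil(1.5385) = 2
Interference = 2 * 6 = 12
R_next = 8 + 12 = 20
R_next = R_prev, so the iteration has converged (response time = 20).

20


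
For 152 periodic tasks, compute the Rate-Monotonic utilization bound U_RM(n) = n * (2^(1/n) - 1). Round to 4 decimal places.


Compute 2^(1/152) = 1.0045705923
Subtract 1: 1.0045705923 - 1 = 0.0045705923
Multiply by n: 152 * 0.0045705923 = 0.6947300296
Round to 4 dp: 0.6947

0.6947


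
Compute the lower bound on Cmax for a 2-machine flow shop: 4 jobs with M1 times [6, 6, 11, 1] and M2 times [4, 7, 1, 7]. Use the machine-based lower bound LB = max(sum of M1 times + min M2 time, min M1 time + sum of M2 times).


LB1 = sum(M1 times) + min(M2 times) = 24 + 1 = 25
LB2 = min(M1 times) + sum(M2 times) = 1 + 19 = 20
Lower bound = max(LB1, LB2) = max(25, 20) = 25

25


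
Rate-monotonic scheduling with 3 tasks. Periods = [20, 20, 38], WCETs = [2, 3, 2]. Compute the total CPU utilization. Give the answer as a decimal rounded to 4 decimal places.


Compute individual utilizations (exact fractions):
  Task 1: C/T = 2/20 = 1/10 (approx. 0.1)
  Task 2: C/T = 3/20 (approx. 0.15)
  Task 3: C/T = 2/38 = 1/19 (approx. 0.0526)
Total utilization U = 1/10 + 3/20 + 1/19 = 23/76
Rounded to 4 decimal places: U = 0.3026
RM (Liu & Layland) bound for 3 tasks = 0.779763; compare with U = 23/76 (approx. 0.302632)
U <= bound, so schedulable by RM sufficient condition.

0.3026


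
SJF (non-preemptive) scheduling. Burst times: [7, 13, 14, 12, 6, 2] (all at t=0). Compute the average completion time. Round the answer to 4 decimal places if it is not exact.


SJF order (ascending): [2, 6, 7, 12, 13, 14]
Completion times:
  Job 1: burst=2, C=2
  Job 2: burst=6, C=8
  Job 3: burst=7, C=15
  Job 4: burst=12, C=27
  Job 5: burst=13, C=40
  Job 6: burst=14, C=54
Average completion = 146/6 = 24.3333

24.3333


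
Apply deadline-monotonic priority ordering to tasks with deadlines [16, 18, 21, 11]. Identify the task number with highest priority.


Sort tasks by relative deadline (ascending):
  Task 4: deadline = 11
  Task 1: deadline = 16
  Task 2: deadline = 18
  Task 3: deadline = 21
Priority order (highest first): [4, 1, 2, 3]
Highest priority task = 4

4


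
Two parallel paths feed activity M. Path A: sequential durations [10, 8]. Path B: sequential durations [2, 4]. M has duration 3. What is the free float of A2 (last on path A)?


ES(A2) = sum of predecessors on chain A = 10
EF(A2) = ES + duration = 10 + 8 = 18
Successor of A2 is M. ES(M) = max(sum(A), sum(B)) = max(18, 6) = 18
Free float = ES(successor) - EF(current) = 18 - 18 = 0

0


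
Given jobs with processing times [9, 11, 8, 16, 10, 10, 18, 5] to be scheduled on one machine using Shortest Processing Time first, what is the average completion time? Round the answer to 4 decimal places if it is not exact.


Sort jobs by processing time (SPT order): [5, 8, 9, 10, 10, 11, 16, 18]
Compute completion times sequentially:
  Job 1: processing = 5, completes at 5
  Job 2: processing = 8, completes at 13
  Job 3: processing = 9, completes at 22
  Job 4: processing = 10, completes at 32
  Job 5: processing = 10, completes at 42
  Job 6: processing = 11, completes at 53
  Job 7: processing = 16, completes at 69
  Job 8: processing = 18, completes at 87
Sum of completion times = 323
Average completion time = 323/8 = 40.375

40.375


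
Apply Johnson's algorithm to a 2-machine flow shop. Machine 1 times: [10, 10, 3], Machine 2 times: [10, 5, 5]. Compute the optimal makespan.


Apply Johnson's rule:
  Group 1 (a <= b): [(3, 3, 5), (1, 10, 10)]
  Group 2 (a > b): [(2, 10, 5)]
Optimal job order: [3, 1, 2]
Schedule:
  Job 3: M1 done at 3, M2 done at 8
  Job 1: M1 done at 13, M2 done at 23
  Job 2: M1 done at 23, M2 done at 28
Makespan = 28

28


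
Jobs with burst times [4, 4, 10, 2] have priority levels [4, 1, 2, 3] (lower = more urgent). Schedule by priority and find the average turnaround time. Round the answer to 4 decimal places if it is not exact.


Sort by priority (ascending = highest first):
Order: [(1, 4), (2, 10), (3, 2), (4, 4)]
Completion times:
  Priority 1, burst=4, C=4
  Priority 2, burst=10, C=14
  Priority 3, burst=2, C=16
  Priority 4, burst=4, C=20
Average turnaround = 54/4 = 13.5

13.5


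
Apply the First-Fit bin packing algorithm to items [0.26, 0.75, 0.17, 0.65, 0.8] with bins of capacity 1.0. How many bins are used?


Place items sequentially using First-Fit:
  Item 0.26 -> new Bin 1
  Item 0.75 -> new Bin 2
  Item 0.17 -> Bin 1 (now 0.43)
  Item 0.65 -> new Bin 3
  Item 0.8 -> new Bin 4
Total bins used = 4

4


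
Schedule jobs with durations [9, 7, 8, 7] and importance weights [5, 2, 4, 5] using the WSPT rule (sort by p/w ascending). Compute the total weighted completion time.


Compute p/w ratios and sort ascending (WSPT): [(7, 5), (9, 5), (8, 4), (7, 2)]
Compute weighted completion times:
  Job (p=7,w=5): C=7, w*C=5*7=35
  Job (p=9,w=5): C=16, w*C=5*16=80
  Job (p=8,w=4): C=24, w*C=4*24=96
  Job (p=7,w=2): C=31, w*C=2*31=62
Total weighted completion time = 273

273


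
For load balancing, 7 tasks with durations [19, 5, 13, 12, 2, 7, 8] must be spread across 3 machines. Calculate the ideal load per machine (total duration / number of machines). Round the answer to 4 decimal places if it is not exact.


Total processing time = 19 + 5 + 13 + 12 + 2 + 7 + 8 = 66
Number of machines = 3
Ideal balanced load = 66 / 3 = 22.0

22.0


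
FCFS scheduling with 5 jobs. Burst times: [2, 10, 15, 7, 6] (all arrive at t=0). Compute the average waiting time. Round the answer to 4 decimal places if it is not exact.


FCFS order (as given): [2, 10, 15, 7, 6]
Waiting times:
  Job 1: wait = 0
  Job 2: wait = 2
  Job 3: wait = 12
  Job 4: wait = 27
  Job 5: wait = 34
Sum of waiting times = 75
Average waiting time = 75/5 = 15.0

15.0


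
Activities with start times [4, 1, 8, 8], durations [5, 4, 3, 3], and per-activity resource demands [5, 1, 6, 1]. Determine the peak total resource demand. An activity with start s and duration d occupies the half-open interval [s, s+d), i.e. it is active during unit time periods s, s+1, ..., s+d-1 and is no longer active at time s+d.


Each activity i is active on [start_i, start_i + duration_i).
Compute total resource usage per time slot:
  t=0: active resources = [], total = 0
  t=1: active resources = [1], total = 1
  t=2: active resources = [1], total = 1
  t=3: active resources = [1], total = 1
  t=4: active resources = [5, 1], total = 6
  t=5: active resources = [5], total = 5
  t=6: active resources = [5], total = 5
  t=7: active resources = [5], total = 5
  t=8: active resources = [5, 6, 1], total = 12
  t=9: active resources = [6, 1], total = 7
  t=10: active resources = [6, 1], total = 7
Peak resource demand = 12

12


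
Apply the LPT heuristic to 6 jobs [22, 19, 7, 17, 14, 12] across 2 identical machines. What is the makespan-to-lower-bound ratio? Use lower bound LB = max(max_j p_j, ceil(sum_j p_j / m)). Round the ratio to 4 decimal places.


LPT order: [22, 19, 17, 14, 12, 7]
Machine loads after assignment: [48, 43]
LPT makespan = 48
Lower bound = max(max_job, ceil(total/2)) = max(22, 46) = 46
Ratio = 48 / 46 = 1.0435

1.0435


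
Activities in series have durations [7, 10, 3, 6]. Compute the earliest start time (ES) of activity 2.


Activity 2 starts after activities 1 through 1 complete.
Predecessor durations: [7]
ES = 7 = 7

7


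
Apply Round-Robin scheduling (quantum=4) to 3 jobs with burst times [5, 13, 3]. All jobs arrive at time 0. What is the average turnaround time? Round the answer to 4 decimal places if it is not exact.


Time quantum = 4
Execution trace:
  J1 runs 4 units, time = 4
  J2 runs 4 units, time = 8
  J3 runs 3 units, time = 11
  J1 runs 1 units, time = 12
  J2 runs 4 units, time = 16
  J2 runs 4 units, time = 20
  J2 runs 1 units, time = 21
Finish times: [12, 21, 11]
Average turnaround = 44/3 = 14.6667

14.6667


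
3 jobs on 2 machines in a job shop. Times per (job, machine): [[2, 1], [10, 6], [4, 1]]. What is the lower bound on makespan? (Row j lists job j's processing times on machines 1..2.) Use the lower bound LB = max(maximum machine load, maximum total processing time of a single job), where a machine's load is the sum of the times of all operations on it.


Machine loads:
  Machine 1: 2 + 10 + 4 = 16
  Machine 2: 1 + 6 + 1 = 8
Max machine load = 16
Job totals:
  Job 1: 3
  Job 2: 16
  Job 3: 5
Max job total = 16
Lower bound = max(16, 16) = 16

16


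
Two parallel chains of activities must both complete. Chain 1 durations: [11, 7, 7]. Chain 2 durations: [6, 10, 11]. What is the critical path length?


Path A total = 11 + 7 + 7 = 25
Path B total = 6 + 10 + 11 = 27
Critical path = longest path = max(25, 27) = 27

27


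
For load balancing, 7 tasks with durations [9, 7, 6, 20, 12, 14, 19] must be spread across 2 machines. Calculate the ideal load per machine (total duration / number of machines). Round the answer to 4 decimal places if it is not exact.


Total processing time = 9 + 7 + 6 + 20 + 12 + 14 + 19 = 87
Number of machines = 2
Ideal balanced load = 87 / 2 = 43.5

43.5


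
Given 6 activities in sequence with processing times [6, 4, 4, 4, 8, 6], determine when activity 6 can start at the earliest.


Activity 6 starts after activities 1 through 5 complete.
Predecessor durations: [6, 4, 4, 4, 8]
ES = 6 + 4 + 4 + 4 + 8 = 26

26


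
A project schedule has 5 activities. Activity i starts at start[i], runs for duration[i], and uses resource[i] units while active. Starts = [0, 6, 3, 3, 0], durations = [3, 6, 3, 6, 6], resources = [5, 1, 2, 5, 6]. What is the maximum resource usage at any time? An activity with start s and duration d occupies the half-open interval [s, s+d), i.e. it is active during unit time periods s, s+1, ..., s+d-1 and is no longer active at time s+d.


Each activity i is active on [start_i, start_i + duration_i).
Compute total resource usage per time slot:
  t=0: active resources = [5, 6], total = 11
  t=1: active resources = [5, 6], total = 11
  t=2: active resources = [5, 6], total = 11
  t=3: active resources = [2, 5, 6], total = 13
  t=4: active resources = [2, 5, 6], total = 13
  t=5: active resources = [2, 5, 6], total = 13
  t=6: active resources = [1, 5], total = 6
  t=7: active resources = [1, 5], total = 6
  t=8: active resources = [1, 5], total = 6
  t=9: active resources = [1], total = 1
  t=10: active resources = [1], total = 1
  t=11: active resources = [1], total = 1
Peak resource demand = 13

13


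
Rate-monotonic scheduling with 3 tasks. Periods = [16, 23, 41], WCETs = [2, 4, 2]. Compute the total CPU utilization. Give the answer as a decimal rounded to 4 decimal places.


Compute individual utilizations (exact fractions):
  Task 1: C/T = 2/16 = 1/8 (approx. 0.125)
  Task 2: C/T = 4/23 (approx. 0.1739)
  Task 3: C/T = 2/41 (approx. 0.0488)
Total utilization U = 1/8 + 4/23 + 2/41 = 2623/7544
Rounded to 4 decimal places: U = 0.3477
RM (Liu & Layland) bound for 3 tasks = 0.779763; compare with U = 2623/7544 (approx. 0.347694)
U <= bound, so schedulable by RM sufficient condition.

0.3477


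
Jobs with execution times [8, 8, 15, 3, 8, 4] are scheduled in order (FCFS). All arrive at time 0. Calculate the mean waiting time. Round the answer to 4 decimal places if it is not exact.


FCFS order (as given): [8, 8, 15, 3, 8, 4]
Waiting times:
  Job 1: wait = 0
  Job 2: wait = 8
  Job 3: wait = 16
  Job 4: wait = 31
  Job 5: wait = 34
  Job 6: wait = 42
Sum of waiting times = 131
Average waiting time = 131/6 = 21.8333

21.8333


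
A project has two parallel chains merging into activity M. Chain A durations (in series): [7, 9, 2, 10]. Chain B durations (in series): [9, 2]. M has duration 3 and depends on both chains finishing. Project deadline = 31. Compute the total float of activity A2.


Forward pass: ES(A2) = sum of predecessors on chain A = 7
EF = ES + duration = 7 + 9 = 16
Backward pass: LF(M) = deadline = 31; LS(M) = 31 - 3 = 28
LF(A2) = LS(M) - sum(successors on chain A) = 28 - 12 = 16
LS = LF - duration = 16 - 9 = 7
Total float = LS - ES = 7 - 7 = 0

0


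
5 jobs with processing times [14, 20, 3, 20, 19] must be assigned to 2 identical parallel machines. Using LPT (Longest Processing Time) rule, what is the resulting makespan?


Sort jobs in decreasing order (LPT): [20, 20, 19, 14, 3]
Assign each job to the least loaded machine:
  Machine 1: jobs [20, 19], load = 39
  Machine 2: jobs [20, 14, 3], load = 37
Makespan = max load = 39

39


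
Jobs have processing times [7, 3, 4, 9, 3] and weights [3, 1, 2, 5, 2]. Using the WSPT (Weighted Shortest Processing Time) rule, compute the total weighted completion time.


Compute p/w ratios and sort ascending (WSPT): [(3, 2), (9, 5), (4, 2), (7, 3), (3, 1)]
Compute weighted completion times:
  Job (p=3,w=2): C=3, w*C=2*3=6
  Job (p=9,w=5): C=12, w*C=5*12=60
  Job (p=4,w=2): C=16, w*C=2*16=32
  Job (p=7,w=3): C=23, w*C=3*23=69
  Job (p=3,w=1): C=26, w*C=1*26=26
Total weighted completion time = 193

193


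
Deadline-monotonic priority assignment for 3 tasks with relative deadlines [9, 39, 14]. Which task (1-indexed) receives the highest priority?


Sort tasks by relative deadline (ascending):
  Task 1: deadline = 9
  Task 3: deadline = 14
  Task 2: deadline = 39
Priority order (highest first): [1, 3, 2]
Highest priority task = 1

1


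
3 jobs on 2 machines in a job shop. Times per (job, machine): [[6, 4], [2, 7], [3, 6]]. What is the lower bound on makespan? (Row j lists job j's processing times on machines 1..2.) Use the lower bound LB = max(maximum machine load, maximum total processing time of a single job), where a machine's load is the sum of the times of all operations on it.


Machine loads:
  Machine 1: 6 + 2 + 3 = 11
  Machine 2: 4 + 7 + 6 = 17
Max machine load = 17
Job totals:
  Job 1: 10
  Job 2: 9
  Job 3: 9
Max job total = 10
Lower bound = max(17, 10) = 17

17


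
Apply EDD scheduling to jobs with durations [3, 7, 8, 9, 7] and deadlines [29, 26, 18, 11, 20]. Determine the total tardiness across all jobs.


Sort by due date (EDD order): [(9, 11), (8, 18), (7, 20), (7, 26), (3, 29)]
Compute completion times and tardiness:
  Job 1: p=9, d=11, C=9, tardiness=max(0,9-11)=0
  Job 2: p=8, d=18, C=17, tardiness=max(0,17-18)=0
  Job 3: p=7, d=20, C=24, tardiness=max(0,24-20)=4
  Job 4: p=7, d=26, C=31, tardiness=max(0,31-26)=5
  Job 5: p=3, d=29, C=34, tardiness=max(0,34-29)=5
Total tardiness = 14

14


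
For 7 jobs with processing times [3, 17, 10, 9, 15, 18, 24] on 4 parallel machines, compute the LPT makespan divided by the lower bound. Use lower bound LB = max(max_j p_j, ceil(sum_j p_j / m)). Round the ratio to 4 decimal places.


LPT order: [24, 18, 17, 15, 10, 9, 3]
Machine loads after assignment: [24, 21, 26, 25]
LPT makespan = 26
Lower bound = max(max_job, ceil(total/4)) = max(24, 24) = 24
Ratio = 26 / 24 = 1.0833

1.0833


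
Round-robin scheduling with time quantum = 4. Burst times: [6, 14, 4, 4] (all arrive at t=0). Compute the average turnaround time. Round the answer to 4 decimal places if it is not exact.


Time quantum = 4
Execution trace:
  J1 runs 4 units, time = 4
  J2 runs 4 units, time = 8
  J3 runs 4 units, time = 12
  J4 runs 4 units, time = 16
  J1 runs 2 units, time = 18
  J2 runs 4 units, time = 22
  J2 runs 4 units, time = 26
  J2 runs 2 units, time = 28
Finish times: [18, 28, 12, 16]
Average turnaround = 74/4 = 18.5

18.5


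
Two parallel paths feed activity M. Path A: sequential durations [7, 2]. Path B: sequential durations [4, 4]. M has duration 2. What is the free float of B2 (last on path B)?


ES(B2) = sum of predecessors on chain B = 4
EF(B2) = ES + duration = 4 + 4 = 8
Successor of B2 is M. ES(M) = max(sum(A), sum(B)) = max(9, 8) = 9
Free float = ES(successor) - EF(current) = 9 - 8 = 1

1


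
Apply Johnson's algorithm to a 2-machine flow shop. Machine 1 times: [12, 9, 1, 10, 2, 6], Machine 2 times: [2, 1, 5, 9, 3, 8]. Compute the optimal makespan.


Apply Johnson's rule:
  Group 1 (a <= b): [(3, 1, 5), (5, 2, 3), (6, 6, 8)]
  Group 2 (a > b): [(4, 10, 9), (1, 12, 2), (2, 9, 1)]
Optimal job order: [3, 5, 6, 4, 1, 2]
Schedule:
  Job 3: M1 done at 1, M2 done at 6
  Job 5: M1 done at 3, M2 done at 9
  Job 6: M1 done at 9, M2 done at 17
  Job 4: M1 done at 19, M2 done at 28
  Job 1: M1 done at 31, M2 done at 33
  Job 2: M1 done at 40, M2 done at 41
Makespan = 41

41


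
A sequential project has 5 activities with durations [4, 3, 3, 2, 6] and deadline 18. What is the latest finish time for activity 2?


LF(activity 2) = deadline - sum of successor durations
Successors: activities 3 through 5 with durations [3, 2, 6]
Sum of successor durations = 11
LF = 18 - 11 = 7

7


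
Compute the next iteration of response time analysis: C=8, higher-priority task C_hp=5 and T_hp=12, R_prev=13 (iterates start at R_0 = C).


R_next = C + ceil(R_prev / T_hp) * C_hp
ceil(13 / 12) = ceil(1.0833) = 2
Interference = 2 * 5 = 10
R_next = 8 + 10 = 18

18


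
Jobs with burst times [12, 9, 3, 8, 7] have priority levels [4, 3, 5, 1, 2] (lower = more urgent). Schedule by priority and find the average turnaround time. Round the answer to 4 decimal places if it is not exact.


Sort by priority (ascending = highest first):
Order: [(1, 8), (2, 7), (3, 9), (4, 12), (5, 3)]
Completion times:
  Priority 1, burst=8, C=8
  Priority 2, burst=7, C=15
  Priority 3, burst=9, C=24
  Priority 4, burst=12, C=36
  Priority 5, burst=3, C=39
Average turnaround = 122/5 = 24.4

24.4


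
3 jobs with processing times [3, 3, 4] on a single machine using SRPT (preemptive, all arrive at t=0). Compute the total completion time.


Since all jobs arrive at t=0, SRPT equals SPT ordering.
SPT order: [3, 3, 4]
Completion times:
  Job 1: p=3, C=3
  Job 2: p=3, C=6
  Job 3: p=4, C=10
Total completion time = 3 + 6 + 10 = 19

19


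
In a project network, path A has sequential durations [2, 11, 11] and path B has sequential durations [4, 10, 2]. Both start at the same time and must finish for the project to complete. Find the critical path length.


Path A total = 2 + 11 + 11 = 24
Path B total = 4 + 10 + 2 = 16
Critical path = longest path = max(24, 16) = 24

24


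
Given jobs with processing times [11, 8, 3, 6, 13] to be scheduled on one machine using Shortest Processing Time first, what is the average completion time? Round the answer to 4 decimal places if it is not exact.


Sort jobs by processing time (SPT order): [3, 6, 8, 11, 13]
Compute completion times sequentially:
  Job 1: processing = 3, completes at 3
  Job 2: processing = 6, completes at 9
  Job 3: processing = 8, completes at 17
  Job 4: processing = 11, completes at 28
  Job 5: processing = 13, completes at 41
Sum of completion times = 98
Average completion time = 98/5 = 19.6

19.6


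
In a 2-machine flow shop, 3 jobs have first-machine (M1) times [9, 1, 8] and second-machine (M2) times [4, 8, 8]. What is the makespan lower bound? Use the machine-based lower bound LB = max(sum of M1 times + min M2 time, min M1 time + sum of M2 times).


LB1 = sum(M1 times) + min(M2 times) = 18 + 4 = 22
LB2 = min(M1 times) + sum(M2 times) = 1 + 20 = 21
Lower bound = max(LB1, LB2) = max(22, 21) = 22

22


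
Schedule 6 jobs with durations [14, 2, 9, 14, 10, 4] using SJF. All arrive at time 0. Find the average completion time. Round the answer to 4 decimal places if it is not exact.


SJF order (ascending): [2, 4, 9, 10, 14, 14]
Completion times:
  Job 1: burst=2, C=2
  Job 2: burst=4, C=6
  Job 3: burst=9, C=15
  Job 4: burst=10, C=25
  Job 5: burst=14, C=39
  Job 6: burst=14, C=53
Average completion = 140/6 = 23.3333

23.3333


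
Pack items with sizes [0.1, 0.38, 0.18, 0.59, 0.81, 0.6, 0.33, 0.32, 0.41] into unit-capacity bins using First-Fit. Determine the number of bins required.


Place items sequentially using First-Fit:
  Item 0.1 -> new Bin 1
  Item 0.38 -> Bin 1 (now 0.48)
  Item 0.18 -> Bin 1 (now 0.66)
  Item 0.59 -> new Bin 2
  Item 0.81 -> new Bin 3
  Item 0.6 -> new Bin 4
  Item 0.33 -> Bin 1 (now 0.99)
  Item 0.32 -> Bin 2 (now 0.91)
  Item 0.41 -> new Bin 5
Total bins used = 5

5


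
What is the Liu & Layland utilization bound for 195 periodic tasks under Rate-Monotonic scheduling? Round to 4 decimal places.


Compute 2^(1/195) = 1.0035609260
Subtract 1: 1.0035609260 - 1 = 0.0035609260
Multiply by n: 195 * 0.0035609260 = 0.6943805700
Round to 4 dp: 0.6944

0.6944
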